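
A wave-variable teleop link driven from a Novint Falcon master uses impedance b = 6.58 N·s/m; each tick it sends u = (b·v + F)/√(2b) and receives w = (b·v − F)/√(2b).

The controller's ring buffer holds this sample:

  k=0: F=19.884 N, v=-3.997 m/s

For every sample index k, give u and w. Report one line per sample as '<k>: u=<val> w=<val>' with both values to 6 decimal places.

0: u=-1.768699 w=-12.731103

k=0: b·v=6.58×(-3.997)=-26.300260; √(2b)=3.627671; u=(-26.300260+19.884)/3.627671=-1.768699, w=(-26.300260−19.884)/3.627671=-12.731103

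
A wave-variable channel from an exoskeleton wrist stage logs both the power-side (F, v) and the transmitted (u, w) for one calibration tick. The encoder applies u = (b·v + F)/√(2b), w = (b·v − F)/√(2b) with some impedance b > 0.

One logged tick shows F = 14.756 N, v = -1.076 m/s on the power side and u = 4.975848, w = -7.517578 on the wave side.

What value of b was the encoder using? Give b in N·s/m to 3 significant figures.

u + w = -2.541730;  u + w = √(2b)·v, so √(2b) = -2.541730/(-1.076) = 2.362203.
b = (√(2b))²/2 = 5.580001/2 = 2.790001.
(Check via u − w = 2F/√(2b): u − w = 12.493426, 2F/√(2b) = 12.493425.)

b = 2.79 N·s/m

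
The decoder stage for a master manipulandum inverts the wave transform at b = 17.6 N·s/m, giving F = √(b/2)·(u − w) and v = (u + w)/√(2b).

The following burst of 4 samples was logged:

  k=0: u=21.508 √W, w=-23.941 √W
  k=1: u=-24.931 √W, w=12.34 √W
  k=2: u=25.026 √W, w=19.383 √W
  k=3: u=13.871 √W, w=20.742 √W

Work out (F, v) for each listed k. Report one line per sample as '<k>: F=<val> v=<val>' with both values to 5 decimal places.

k=0: u−w=45.44900, u+w=-2.43300; √(b/2)=2.96648, √(2b)=5.93296; F=2.96648×45.449=134.82352, v=-2.43300/5.93296=-0.41008
k=1: u−w=-37.27100, u+w=-12.59100; √(b/2)=2.96648, √(2b)=5.93296; F=2.96648×(-37.271)=-110.56365, v=-12.59100/5.93296=-2.12221
k=2: u−w=5.64300, u+w=44.40900; √(b/2)=2.96648, √(2b)=5.93296; F=2.96648×5.643=16.73984, v=44.40900/5.93296=7.48514
k=3: u−w=-6.87100, u+w=34.61300; √(b/2)=2.96648, √(2b)=5.93296; F=2.96648×(-6.871)=-20.38268, v=34.61300/5.93296=5.83402

0: F=134.82352 v=-0.41008
1: F=-110.56365 v=-2.12221
2: F=16.73984 v=7.48514
3: F=-20.38268 v=5.83402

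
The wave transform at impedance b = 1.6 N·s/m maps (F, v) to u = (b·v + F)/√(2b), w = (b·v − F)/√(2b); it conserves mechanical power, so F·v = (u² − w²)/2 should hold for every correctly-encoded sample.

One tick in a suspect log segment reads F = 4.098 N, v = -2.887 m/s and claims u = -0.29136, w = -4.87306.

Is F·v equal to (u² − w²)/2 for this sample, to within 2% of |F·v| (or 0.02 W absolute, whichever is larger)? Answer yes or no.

F·v = 4.098×(-2.887) = -11.8309 W.
(u² − w²)/2 = (0.0849 − 23.7467)/2 = -11.8309 W.
|Δ| = 0.0000;  2% of max(1, |F·v|) = 0.2366.

yes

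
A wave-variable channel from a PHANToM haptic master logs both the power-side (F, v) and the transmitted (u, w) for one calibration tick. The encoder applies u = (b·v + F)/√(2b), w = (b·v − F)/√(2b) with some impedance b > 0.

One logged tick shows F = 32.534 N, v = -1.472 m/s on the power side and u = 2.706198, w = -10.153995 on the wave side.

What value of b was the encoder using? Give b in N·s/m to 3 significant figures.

u + w = -7.447797;  u + w = √(2b)·v, so √(2b) = -7.447797/(-1.472) = 5.059645.
b = (√(2b))²/2 = 25.600005/2 = 12.800002.
(Check via u − w = 2F/√(2b): u − w = 12.860193, 2F/√(2b) = 12.860192.)

b = 12.8 N·s/m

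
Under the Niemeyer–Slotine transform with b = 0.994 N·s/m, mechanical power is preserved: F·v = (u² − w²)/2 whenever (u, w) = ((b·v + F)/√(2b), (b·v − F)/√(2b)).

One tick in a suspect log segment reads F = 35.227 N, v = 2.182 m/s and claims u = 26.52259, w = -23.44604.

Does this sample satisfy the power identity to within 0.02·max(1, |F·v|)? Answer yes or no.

yes

F·v = 35.227×2.182 = 76.86531 W.
(u² − w²)/2 = (703.44778 − 549.71679)/2 = 76.86549 W.
|Δ| = 0.00018;  2% of max(1, |F·v|) = 1.53731.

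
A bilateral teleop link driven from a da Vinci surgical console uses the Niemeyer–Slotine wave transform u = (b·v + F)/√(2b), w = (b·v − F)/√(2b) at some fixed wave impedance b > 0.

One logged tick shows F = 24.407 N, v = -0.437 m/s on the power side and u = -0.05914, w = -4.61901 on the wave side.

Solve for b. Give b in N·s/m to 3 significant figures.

b = 57.3 N·s/m

u + w = -4.6782;  u + w = √(2b)·v, so √(2b) = -4.6782/(-0.437) = 10.7051.
b = (√(2b))²/2 = 114.6002/2 = 57.3001.
(Check via u − w = 2F/√(2b): u − w = 4.5599, 2F/√(2b) = 4.5599.)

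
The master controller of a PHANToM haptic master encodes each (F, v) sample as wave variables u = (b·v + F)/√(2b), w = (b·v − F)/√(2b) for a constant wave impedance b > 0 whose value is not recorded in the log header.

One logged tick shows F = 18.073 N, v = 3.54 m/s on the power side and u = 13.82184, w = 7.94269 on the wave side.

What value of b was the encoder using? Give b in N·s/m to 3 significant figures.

b = 18.9 N·s/m

u + w = 21.76453;  u + w = √(2b)·v, so √(2b) = 21.76453/3.54 = 6.14817.
b = (√(2b))²/2 = 37.80002/2 = 18.90001.
(Check via u − w = 2F/√(2b): u − w = 5.87915, 2F/√(2b) = 5.87915.)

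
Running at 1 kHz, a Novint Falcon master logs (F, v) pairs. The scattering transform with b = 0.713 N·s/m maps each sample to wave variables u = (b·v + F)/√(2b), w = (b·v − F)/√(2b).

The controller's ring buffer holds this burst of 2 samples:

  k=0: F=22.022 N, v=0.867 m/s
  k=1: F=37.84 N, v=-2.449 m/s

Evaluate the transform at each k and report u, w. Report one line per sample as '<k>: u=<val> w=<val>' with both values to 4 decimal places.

k=0: b·v=0.713×0.867=0.6182; √(2b)=1.1942; u=(0.6182+22.022)/1.1942=18.9592, w=(0.6182−22.022)/1.1942=-17.9239
k=1: b·v=0.713×(-2.449)=-1.7461; √(2b)=1.1942; u=(-1.7461+37.84)/1.1942=30.2255, w=(-1.7461−37.84)/1.1942=-33.1500

0: u=18.9592 w=-17.9239
1: u=30.2255 w=-33.1500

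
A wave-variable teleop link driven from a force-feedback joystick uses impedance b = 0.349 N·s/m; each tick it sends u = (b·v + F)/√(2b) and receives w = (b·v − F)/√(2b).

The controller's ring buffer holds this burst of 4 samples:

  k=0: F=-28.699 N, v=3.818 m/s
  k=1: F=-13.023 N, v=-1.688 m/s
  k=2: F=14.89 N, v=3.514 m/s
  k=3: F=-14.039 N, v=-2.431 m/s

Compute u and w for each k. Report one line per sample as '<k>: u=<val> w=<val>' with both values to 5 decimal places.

k=0: b·v=0.349×3.818=1.33248; √(2b)=0.83546; u=(1.33248+(-28.699))/0.83546=-32.75607, w=(1.33248−(-28.699))/0.83546=35.94587
k=1: b·v=0.349×(-1.688)=-0.58911; √(2b)=0.83546; u=(-0.58911+(-13.023))/0.83546=-16.29288, w=(-0.58911−(-13.023))/0.83546=14.88261
k=2: b·v=0.349×3.514=1.22639; √(2b)=0.83546; u=(1.22639+14.89)/0.83546=19.29034, w=(1.22639−14.89)/0.83546=-16.35452
k=3: b·v=0.349×(-2.431)=-0.84842; √(2b)=0.83546; u=(-0.84842+(-14.039))/0.83546=-17.81934, w=(-0.84842−(-14.039))/0.83546=15.78833

0: u=-32.75607 w=35.94587
1: u=-16.29288 w=14.88261
2: u=19.29034 w=-16.35452
3: u=-17.81934 w=15.78833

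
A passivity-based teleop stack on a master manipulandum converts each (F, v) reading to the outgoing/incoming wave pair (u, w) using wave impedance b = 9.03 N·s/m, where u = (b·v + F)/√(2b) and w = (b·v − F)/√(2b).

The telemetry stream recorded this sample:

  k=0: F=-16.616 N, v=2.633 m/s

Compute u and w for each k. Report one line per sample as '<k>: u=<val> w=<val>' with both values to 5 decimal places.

0: u=1.68482 w=9.50466

k=0: b·v=9.03×2.633=23.77599; √(2b)=4.24971; u=(23.77599+(-16.616))/4.24971=1.68482, w=(23.77599−(-16.616))/4.24971=9.50466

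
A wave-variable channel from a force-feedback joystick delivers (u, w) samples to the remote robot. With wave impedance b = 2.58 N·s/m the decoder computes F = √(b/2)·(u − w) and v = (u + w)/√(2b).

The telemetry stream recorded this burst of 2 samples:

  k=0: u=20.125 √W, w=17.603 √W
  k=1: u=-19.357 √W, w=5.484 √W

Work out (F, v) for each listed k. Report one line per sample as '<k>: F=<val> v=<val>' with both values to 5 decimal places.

0: F=2.86444 v=16.60883
1: F=-28.21395 v=-6.10725

k=0: u−w=2.52200, u+w=37.72800; √(b/2)=1.13578, √(2b)=2.27156; F=1.13578×2.522=2.86444, v=37.72800/2.27156=16.60883
k=1: u−w=-24.84100, u+w=-13.87300; √(b/2)=1.13578, √(2b)=2.27156; F=1.13578×(-24.841)=-28.21395, v=-13.87300/2.27156=-6.10725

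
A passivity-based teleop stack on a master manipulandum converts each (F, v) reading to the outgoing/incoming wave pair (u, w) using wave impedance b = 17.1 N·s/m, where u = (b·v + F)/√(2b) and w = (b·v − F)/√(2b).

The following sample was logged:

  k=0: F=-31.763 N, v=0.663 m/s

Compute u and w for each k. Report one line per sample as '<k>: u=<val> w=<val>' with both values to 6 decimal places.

0: u=-3.492721 w=7.369996

k=0: b·v=17.1×0.663=11.337300; √(2b)=5.848077; u=(11.337300+(-31.763))/5.848077=-3.492721, w=(11.337300−(-31.763))/5.848077=7.369996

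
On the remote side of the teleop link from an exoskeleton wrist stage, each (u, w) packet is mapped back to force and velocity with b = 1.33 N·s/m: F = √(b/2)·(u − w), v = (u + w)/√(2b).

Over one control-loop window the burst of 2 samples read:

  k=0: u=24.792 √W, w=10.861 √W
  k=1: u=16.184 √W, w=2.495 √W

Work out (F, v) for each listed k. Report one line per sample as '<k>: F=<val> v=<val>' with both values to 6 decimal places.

k=0: u−w=13.931000, u+w=35.653000; √(b/2)=0.815475, √(2b)=1.630951; F=0.815475×13.931=11.360387, v=35.653000/1.630951=21.860257
k=1: u−w=13.689000, u+w=18.679000; √(b/2)=0.815475, √(2b)=1.630951; F=0.815475×13.689=11.163042, v=18.679000/1.630951=11.452830

0: F=11.360387 v=21.860257
1: F=11.163042 v=11.452830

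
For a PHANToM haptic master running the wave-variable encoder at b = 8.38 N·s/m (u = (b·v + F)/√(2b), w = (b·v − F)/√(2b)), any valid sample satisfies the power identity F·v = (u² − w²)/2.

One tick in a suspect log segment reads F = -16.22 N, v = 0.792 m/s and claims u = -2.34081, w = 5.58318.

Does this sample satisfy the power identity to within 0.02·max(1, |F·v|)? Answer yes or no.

F·v = (-16.22)×0.792 = -12.8462 W.
(u² − w²)/2 = (5.4794 − 31.1719)/2 = -12.8463 W.
|Δ| = 0.0000;  2% of max(1, |F·v|) = 0.2569.

yes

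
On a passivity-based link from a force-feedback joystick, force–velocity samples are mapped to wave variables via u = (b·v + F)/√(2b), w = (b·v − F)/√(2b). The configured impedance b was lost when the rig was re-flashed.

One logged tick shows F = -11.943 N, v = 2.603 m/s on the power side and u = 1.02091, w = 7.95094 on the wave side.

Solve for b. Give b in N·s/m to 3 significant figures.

b = 5.94 N·s/m

u + w = 8.97185;  u + w = √(2b)·v, so √(2b) = 8.97185/2.603 = 3.44673.
b = (√(2b))²/2 = 11.87998/2 = 5.93999.
(Check via u − w = 2F/√(2b): u − w = -6.93003, 2F/√(2b) = -6.93004.)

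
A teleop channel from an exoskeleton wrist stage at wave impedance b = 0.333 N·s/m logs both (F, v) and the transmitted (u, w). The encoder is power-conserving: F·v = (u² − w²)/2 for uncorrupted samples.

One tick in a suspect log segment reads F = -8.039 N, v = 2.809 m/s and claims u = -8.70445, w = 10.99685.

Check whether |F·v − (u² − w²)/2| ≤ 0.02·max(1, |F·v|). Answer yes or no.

F·v = (-8.039)×2.809 = -22.5816 W.
(u² − w²)/2 = (75.7674 − 120.9307)/2 = -22.5816 W.
|Δ| = 0.0001;  2% of max(1, |F·v|) = 0.4516.

yes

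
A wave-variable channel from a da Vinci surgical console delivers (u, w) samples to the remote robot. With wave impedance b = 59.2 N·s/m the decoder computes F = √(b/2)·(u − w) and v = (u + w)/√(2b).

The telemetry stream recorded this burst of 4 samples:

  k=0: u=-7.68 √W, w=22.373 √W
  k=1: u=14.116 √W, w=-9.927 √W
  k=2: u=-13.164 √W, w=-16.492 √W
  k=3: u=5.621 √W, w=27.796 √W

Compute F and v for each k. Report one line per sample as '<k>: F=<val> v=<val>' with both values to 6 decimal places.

k=0: u−w=-30.053000, u+w=14.693000; √(b/2)=5.440588, √(2b)=10.881176; F=5.440588×(-30.053)=-163.505997, v=14.693000/10.881176=1.350314
k=1: u−w=24.043000, u+w=4.189000; √(b/2)=5.440588, √(2b)=10.881176; F=5.440588×24.043=130.808062, v=4.189000/10.881176=0.384977
k=2: u−w=3.328000, u+w=-29.656000; √(b/2)=5.440588, √(2b)=10.881176; F=5.440588×3.328=18.106278, v=-29.656000/10.881176=-2.725441
k=3: u−w=-22.175000, u+w=33.417000; √(b/2)=5.440588, √(2b)=10.881176; F=5.440588×(-22.175)=-120.645043, v=33.417000/10.881176=3.071083

0: F=-163.505997 v=1.350314
1: F=130.808062 v=0.384977
2: F=18.106278 v=-2.725441
3: F=-120.645043 v=3.071083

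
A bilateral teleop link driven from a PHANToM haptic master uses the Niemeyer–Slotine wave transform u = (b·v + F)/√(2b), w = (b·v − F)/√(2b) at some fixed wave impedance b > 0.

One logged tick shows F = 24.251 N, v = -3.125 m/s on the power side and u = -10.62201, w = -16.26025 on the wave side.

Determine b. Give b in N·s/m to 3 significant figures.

b = 37 N·s/m

u + w = -26.88226;  u + w = √(2b)·v, so √(2b) = -26.88226/(-3.125) = 8.60232.
b = (√(2b))²/2 = 73.99996/2 = 36.99998.
(Check via u − w = 2F/√(2b): u − w = 5.63824, 2F/√(2b) = 5.63824.)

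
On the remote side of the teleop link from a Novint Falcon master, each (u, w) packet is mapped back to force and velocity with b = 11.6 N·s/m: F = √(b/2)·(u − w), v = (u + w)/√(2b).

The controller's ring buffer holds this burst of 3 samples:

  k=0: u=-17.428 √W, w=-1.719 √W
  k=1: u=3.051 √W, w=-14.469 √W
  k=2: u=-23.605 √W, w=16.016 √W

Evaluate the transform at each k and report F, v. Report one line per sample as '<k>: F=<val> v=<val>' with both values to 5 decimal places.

k=0: u−w=-15.70900, u+w=-19.14700; √(b/2)=2.40832, √(2b)=4.81664; F=2.40832×(-15.709)=-37.83228, v=-19.14700/4.81664=-3.97518
k=1: u−w=17.52000, u+w=-11.41800; √(b/2)=2.40832, √(2b)=4.81664; F=2.40832×17.52=42.19375, v=-11.41800/4.81664=-2.37053
k=2: u−w=-39.62100, u+w=-7.58900; √(b/2)=2.40832, √(2b)=4.81664; F=2.40832×(-39.621)=-95.42000, v=-7.58900/4.81664=-1.57558

0: F=-37.83228 v=-3.97518
1: F=42.19375 v=-2.37053
2: F=-95.42000 v=-1.57558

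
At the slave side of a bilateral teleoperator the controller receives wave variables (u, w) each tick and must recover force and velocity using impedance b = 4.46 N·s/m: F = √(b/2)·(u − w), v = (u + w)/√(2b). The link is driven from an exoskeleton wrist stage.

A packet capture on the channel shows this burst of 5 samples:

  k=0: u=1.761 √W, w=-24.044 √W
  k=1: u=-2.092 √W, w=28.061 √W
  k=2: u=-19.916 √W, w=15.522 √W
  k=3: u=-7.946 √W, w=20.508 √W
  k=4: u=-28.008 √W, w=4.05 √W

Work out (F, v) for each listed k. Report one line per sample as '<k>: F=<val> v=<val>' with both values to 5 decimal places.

k=0: u−w=25.80500, u+w=-22.28300; √(b/2)=1.49332, √(2b)=2.98664; F=1.49332×25.805=38.53508, v=-22.28300/2.98664=-7.46090
k=1: u−w=-30.15300, u+w=25.96900; √(b/2)=1.49332, √(2b)=2.98664; F=1.49332×(-30.153)=-45.02803, v=25.96900/2.98664=8.69506
k=2: u−w=-35.43800, u+w=-4.39400; √(b/2)=1.49332, √(2b)=2.98664; F=1.49332×(-35.438)=-52.92022, v=-4.39400/2.98664=-1.47122
k=3: u−w=-28.45400, u+w=12.56200; √(b/2)=1.49332, √(2b)=2.98664; F=1.49332×(-28.454)=-42.49088, v=12.56200/2.98664=4.20607
k=4: u−w=-32.05800, u+w=-23.95800; √(b/2)=1.49332, √(2b)=2.98664; F=1.49332×(-32.058)=-47.87280, v=-23.95800/2.98664=-8.02173

0: F=38.53508 v=-7.46090
1: F=-45.02803 v=8.69506
2: F=-52.92022 v=-1.47122
3: F=-42.49088 v=4.20607
4: F=-47.87280 v=-8.02173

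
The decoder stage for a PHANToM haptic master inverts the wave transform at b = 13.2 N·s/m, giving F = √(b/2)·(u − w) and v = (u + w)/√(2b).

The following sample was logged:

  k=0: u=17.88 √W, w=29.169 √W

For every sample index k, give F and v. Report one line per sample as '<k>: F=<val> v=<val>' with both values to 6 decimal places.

k=0: u−w=-11.289000, u+w=47.049000; √(b/2)=2.569047, √(2b)=5.138093; F=2.569047×(-11.289)=-29.001966, v=47.049000/5.138093=9.156899

0: F=-29.001966 v=9.156899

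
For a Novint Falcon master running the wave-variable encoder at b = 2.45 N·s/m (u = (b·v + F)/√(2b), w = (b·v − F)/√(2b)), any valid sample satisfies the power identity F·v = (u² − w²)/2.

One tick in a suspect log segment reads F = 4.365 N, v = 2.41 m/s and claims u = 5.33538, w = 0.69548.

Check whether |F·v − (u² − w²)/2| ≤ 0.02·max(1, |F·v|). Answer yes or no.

F·v = 4.365×2.41 = 10.51965 W.
(u² − w²)/2 = (28.46628 − 0.48369)/2 = 13.99129 W.
|Δ| = 3.47164;  2% of max(1, |F·v|) = 0.21039.

no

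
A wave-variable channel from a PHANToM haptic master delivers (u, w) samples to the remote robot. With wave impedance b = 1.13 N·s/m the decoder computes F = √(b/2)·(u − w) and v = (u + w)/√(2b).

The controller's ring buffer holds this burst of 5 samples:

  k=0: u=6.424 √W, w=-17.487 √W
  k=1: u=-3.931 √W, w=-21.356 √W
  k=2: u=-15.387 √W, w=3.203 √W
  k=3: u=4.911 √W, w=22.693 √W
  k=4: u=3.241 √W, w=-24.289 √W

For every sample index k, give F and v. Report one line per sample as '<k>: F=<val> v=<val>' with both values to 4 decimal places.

0: F=17.9731 v=-7.3590
1: F=13.0978 v=-16.8207
2: F=-13.9734 v=-8.1047
3: F=-13.3661 v=18.3619
4: F=20.6933 v=-14.0009

k=0: u−w=23.9110, u+w=-11.0630; √(b/2)=0.7517, √(2b)=1.5033; F=0.7517×23.911=17.9731, v=-11.0630/1.5033=-7.3590
k=1: u−w=17.4250, u+w=-25.2870; √(b/2)=0.7517, √(2b)=1.5033; F=0.7517×17.425=13.0978, v=-25.2870/1.5033=-16.8207
k=2: u−w=-18.5900, u+w=-12.1840; √(b/2)=0.7517, √(2b)=1.5033; F=0.7517×(-18.59)=-13.9734, v=-12.1840/1.5033=-8.1047
k=3: u−w=-17.7820, u+w=27.6040; √(b/2)=0.7517, √(2b)=1.5033; F=0.7517×(-17.782)=-13.3661, v=27.6040/1.5033=18.3619
k=4: u−w=27.5300, u+w=-21.0480; √(b/2)=0.7517, √(2b)=1.5033; F=0.7517×27.53=20.6933, v=-21.0480/1.5033=-14.0009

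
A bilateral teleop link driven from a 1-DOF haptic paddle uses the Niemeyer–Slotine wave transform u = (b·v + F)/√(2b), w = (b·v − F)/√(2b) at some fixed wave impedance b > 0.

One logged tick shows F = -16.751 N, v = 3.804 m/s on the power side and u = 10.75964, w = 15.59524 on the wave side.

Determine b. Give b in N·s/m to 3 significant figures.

u + w = 26.35488;  u + w = √(2b)·v, so √(2b) = 26.35488/3.804 = 6.92820.
b = (√(2b))²/2 = 47.99998/2 = 23.99999.
(Check via u − w = 2F/√(2b): u − w = -4.83560, 2F/√(2b) = -4.83560.)

b = 24 N·s/m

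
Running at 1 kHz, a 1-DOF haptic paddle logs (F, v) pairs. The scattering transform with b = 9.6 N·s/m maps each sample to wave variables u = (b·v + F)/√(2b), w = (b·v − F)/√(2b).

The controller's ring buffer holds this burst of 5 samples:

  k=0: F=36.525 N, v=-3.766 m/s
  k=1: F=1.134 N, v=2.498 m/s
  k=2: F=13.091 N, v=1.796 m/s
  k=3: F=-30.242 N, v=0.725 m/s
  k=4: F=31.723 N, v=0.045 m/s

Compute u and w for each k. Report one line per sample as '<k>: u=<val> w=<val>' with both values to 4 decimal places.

k=0: b·v=9.6×(-3.766)=-36.1536; √(2b)=4.3818; u=(-36.1536+36.525)/4.3818=0.0848, w=(-36.1536−36.525)/4.3818=-16.5865
k=1: b·v=9.6×2.498=23.9808; √(2b)=4.3818; u=(23.9808+1.134)/4.3818=5.7316, w=(23.9808−1.134)/4.3818=5.2140
k=2: b·v=9.6×1.796=17.2416; √(2b)=4.3818; u=(17.2416+13.091)/4.3818=6.9224, w=(17.2416−13.091)/4.3818=0.9472
k=3: b·v=9.6×0.725=6.9600; √(2b)=4.3818; u=(6.9600+(-30.242))/4.3818=-5.3134, w=(6.9600−(-30.242))/4.3818=8.4902
k=4: b·v=9.6×0.045=0.4320; √(2b)=4.3818; u=(0.4320+31.723)/4.3818=7.3383, w=(0.4320−31.723)/4.3818=-7.1412

0: u=0.0848 w=-16.5865
1: u=5.7316 w=5.2140
2: u=6.9224 w=0.9472
3: u=-5.3134 w=8.4902
4: u=7.3383 w=-7.1412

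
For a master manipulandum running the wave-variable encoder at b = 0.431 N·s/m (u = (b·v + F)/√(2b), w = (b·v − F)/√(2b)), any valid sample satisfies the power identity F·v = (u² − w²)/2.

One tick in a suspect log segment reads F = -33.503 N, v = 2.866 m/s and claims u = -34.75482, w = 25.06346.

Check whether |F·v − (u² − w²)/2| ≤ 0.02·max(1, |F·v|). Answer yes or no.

no

F·v = (-33.503)×2.866 = -96.0196 W.
(u² − w²)/2 = (1207.8975 − 628.1770)/2 = 289.8602 W.
|Δ| = 385.8798;  2% of max(1, |F·v|) = 1.9204.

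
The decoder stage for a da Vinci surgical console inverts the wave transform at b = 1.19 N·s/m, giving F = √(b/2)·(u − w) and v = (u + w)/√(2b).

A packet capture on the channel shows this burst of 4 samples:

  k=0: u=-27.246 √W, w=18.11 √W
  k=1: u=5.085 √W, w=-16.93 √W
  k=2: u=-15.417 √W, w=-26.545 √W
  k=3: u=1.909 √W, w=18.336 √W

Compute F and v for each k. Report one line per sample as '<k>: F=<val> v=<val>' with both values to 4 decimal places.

0: F=-34.9859 v=-5.9220
1: F=16.9815 v=-7.6780
2: F=8.5837 v=-27.1999
3: F=-12.6712 v=13.1229

k=0: u−w=-45.3560, u+w=-9.1360; √(b/2)=0.7714, √(2b)=1.5427; F=0.7714×(-45.356)=-34.9859, v=-9.1360/1.5427=-5.9220
k=1: u−w=22.0150, u+w=-11.8450; √(b/2)=0.7714, √(2b)=1.5427; F=0.7714×22.015=16.9815, v=-11.8450/1.5427=-7.6780
k=2: u−w=11.1280, u+w=-41.9620; √(b/2)=0.7714, √(2b)=1.5427; F=0.7714×11.128=8.5837, v=-41.9620/1.5427=-27.1999
k=3: u−w=-16.4270, u+w=20.2450; √(b/2)=0.7714, √(2b)=1.5427; F=0.7714×(-16.427)=-12.6712, v=20.2450/1.5427=13.1229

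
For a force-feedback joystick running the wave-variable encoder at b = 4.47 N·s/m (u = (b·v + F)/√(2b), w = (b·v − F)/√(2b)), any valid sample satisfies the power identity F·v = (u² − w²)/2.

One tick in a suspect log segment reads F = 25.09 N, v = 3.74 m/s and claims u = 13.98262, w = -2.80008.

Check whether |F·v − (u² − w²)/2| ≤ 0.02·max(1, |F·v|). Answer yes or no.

yes

F·v = 25.09×3.74 = 93.83660 W.
(u² − w²)/2 = (195.51366 − 7.84045)/2 = 93.83661 W.
|Δ| = 0.00001;  2% of max(1, |F·v|) = 1.87673.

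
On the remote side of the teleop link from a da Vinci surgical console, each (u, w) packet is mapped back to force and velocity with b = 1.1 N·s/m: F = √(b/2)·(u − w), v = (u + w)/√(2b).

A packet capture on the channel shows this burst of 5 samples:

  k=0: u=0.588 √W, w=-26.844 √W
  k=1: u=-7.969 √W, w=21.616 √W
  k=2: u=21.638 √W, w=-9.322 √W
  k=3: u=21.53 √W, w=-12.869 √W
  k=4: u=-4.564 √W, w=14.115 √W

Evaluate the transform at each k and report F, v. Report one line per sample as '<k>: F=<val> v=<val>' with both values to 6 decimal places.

0: F=20.344116 v=-17.701792
1: F=-21.940823 v=9.200806
2: F=22.960551 v=8.303446
3: F=25.510981 v=5.839245
4: F=-13.852717 v=6.439283

k=0: u−w=27.432000, u+w=-26.256000; √(b/2)=0.741620, √(2b)=1.483240; F=0.741620×27.432=20.344116, v=-26.256000/1.483240=-17.701792
k=1: u−w=-29.585000, u+w=13.647000; √(b/2)=0.741620, √(2b)=1.483240; F=0.741620×(-29.585)=-21.940823, v=13.647000/1.483240=9.200806
k=2: u−w=30.960000, u+w=12.316000; √(b/2)=0.741620, √(2b)=1.483240; F=0.741620×30.96=22.960551, v=12.316000/1.483240=8.303446
k=3: u−w=34.399000, u+w=8.661000; √(b/2)=0.741620, √(2b)=1.483240; F=0.741620×34.399=25.510981, v=8.661000/1.483240=5.839245
k=4: u−w=-18.679000, u+w=9.551000; √(b/2)=0.741620, √(2b)=1.483240; F=0.741620×(-18.679)=-13.852717, v=9.551000/1.483240=6.439283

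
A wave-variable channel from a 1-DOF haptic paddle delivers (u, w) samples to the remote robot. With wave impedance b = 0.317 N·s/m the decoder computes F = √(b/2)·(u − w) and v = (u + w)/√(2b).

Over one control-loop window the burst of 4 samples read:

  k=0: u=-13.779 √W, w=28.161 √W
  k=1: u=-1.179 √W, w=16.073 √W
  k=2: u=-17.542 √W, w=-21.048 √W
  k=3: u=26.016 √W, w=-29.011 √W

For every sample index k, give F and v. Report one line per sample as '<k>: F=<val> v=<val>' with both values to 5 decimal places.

0: F=-16.69718 v=18.06237
1: F=-6.86838 v=18.70539
2: F=1.39581 v=-48.46522
3: F=21.90738 v=-3.76142

k=0: u−w=-41.94000, u+w=14.38200; √(b/2)=0.39812, √(2b)=0.79624; F=0.39812×(-41.94)=-16.69718, v=14.38200/0.79624=18.06237
k=1: u−w=-17.25200, u+w=14.89400; √(b/2)=0.39812, √(2b)=0.79624; F=0.39812×(-17.252)=-6.86838, v=14.89400/0.79624=18.70539
k=2: u−w=3.50600, u+w=-38.59000; √(b/2)=0.39812, √(2b)=0.79624; F=0.39812×3.506=1.39581, v=-38.59000/0.79624=-48.46522
k=3: u−w=55.02700, u+w=-2.99500; √(b/2)=0.39812, √(2b)=0.79624; F=0.39812×55.027=21.90738, v=-2.99500/0.79624=-3.76142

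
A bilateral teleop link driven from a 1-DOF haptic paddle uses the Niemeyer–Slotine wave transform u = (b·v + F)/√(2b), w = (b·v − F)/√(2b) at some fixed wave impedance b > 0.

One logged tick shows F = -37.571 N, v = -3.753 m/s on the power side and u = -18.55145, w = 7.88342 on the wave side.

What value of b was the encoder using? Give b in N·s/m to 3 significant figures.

u + w = -10.66803;  u + w = √(2b)·v, so √(2b) = -10.66803/(-3.753) = 2.84253.
b = (√(2b))²/2 = 8.08000/2 = 4.04000.
(Check via u − w = 2F/√(2b): u − w = -26.43487, 2F/√(2b) = -26.43486.)

b = 4.04 N·s/m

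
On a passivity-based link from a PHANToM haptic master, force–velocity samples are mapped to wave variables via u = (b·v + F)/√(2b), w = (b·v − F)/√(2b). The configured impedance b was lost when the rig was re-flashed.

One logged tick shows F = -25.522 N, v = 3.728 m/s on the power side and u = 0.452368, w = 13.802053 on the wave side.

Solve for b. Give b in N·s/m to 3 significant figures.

u + w = 14.254421;  u + w = √(2b)·v, so √(2b) = 14.254421/3.728 = 3.823611.
b = (√(2b))²/2 = 14.619999/2 = 7.310000.
(Check via u − w = 2F/√(2b): u − w = -13.349685, 2F/√(2b) = -13.349685.)

b = 7.31 N·s/m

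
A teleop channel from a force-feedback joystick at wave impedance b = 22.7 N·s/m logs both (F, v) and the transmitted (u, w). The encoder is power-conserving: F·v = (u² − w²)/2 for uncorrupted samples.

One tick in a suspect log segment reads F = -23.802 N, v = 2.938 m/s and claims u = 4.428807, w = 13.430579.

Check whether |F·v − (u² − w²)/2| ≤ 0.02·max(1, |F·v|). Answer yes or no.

F·v = (-23.802)×2.938 = -69.930276 W.
(u² − w²)/2 = (19.614331 − 180.380452)/2 = -80.383060 W.
|Δ| = 10.452784;  2% of max(1, |F·v|) = 1.398606.

no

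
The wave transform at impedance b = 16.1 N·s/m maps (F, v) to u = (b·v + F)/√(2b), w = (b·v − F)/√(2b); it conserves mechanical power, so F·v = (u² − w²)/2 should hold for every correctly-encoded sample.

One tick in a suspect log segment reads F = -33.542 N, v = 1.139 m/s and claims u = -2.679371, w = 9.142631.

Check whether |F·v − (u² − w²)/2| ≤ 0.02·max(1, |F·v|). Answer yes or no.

yes

F·v = (-33.542)×1.139 = -38.204338 W.
(u² − w²)/2 = (7.179029 − 83.587702)/2 = -38.204336 W.
|Δ| = 0.000002;  2% of max(1, |F·v|) = 0.764087.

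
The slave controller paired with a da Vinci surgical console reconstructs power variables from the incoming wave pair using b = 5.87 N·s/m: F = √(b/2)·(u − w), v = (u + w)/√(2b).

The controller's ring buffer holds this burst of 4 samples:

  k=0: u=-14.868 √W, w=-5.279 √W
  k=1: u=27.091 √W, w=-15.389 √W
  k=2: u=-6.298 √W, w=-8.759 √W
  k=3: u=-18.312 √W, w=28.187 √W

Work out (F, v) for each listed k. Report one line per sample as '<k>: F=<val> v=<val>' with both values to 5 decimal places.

k=0: u−w=-9.58900, u+w=-20.14700; √(b/2)=1.71318, √(2b)=3.42637; F=1.71318×(-9.589)=-16.42772, v=-20.14700/3.42637=-5.87999
k=1: u−w=42.48000, u+w=11.70200; √(b/2)=1.71318, √(2b)=3.42637; F=1.71318×42.48=72.77606, v=11.70200/3.42637=3.41528
k=2: u−w=2.46100, u+w=-15.05700; √(b/2)=1.71318, √(2b)=3.42637; F=1.71318×2.461=4.21615, v=-15.05700/3.42637=-4.39445
k=3: u−w=-46.49900, u+w=9.87500; √(b/2)=1.71318, √(2b)=3.42637; F=1.71318×(-46.499)=-79.66135, v=9.87500/3.42637=2.88206

0: F=-16.42772 v=-5.87999
1: F=72.77606 v=3.41528
2: F=4.21615 v=-4.39445
3: F=-79.66135 v=2.88206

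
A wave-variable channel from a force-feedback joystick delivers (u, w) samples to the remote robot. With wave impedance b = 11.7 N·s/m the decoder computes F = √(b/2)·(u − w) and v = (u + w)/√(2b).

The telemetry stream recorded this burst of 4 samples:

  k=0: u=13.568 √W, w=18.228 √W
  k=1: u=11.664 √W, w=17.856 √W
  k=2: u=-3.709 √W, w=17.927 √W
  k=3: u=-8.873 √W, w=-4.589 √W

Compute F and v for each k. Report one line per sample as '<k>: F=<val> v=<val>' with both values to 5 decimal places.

0: F=-11.27104 v=6.57301
1: F=-14.97645 v=6.10251
2: F=-52.33050 v=2.93921
3: F=-10.36161 v=-2.78293

k=0: u−w=-4.66000, u+w=31.79600; √(b/2)=2.41868, √(2b)=4.83735; F=2.41868×(-4.66)=-11.27104, v=31.79600/4.83735=6.57301
k=1: u−w=-6.19200, u+w=29.52000; √(b/2)=2.41868, √(2b)=4.83735; F=2.41868×(-6.192)=-14.97645, v=29.52000/4.83735=6.10251
k=2: u−w=-21.63600, u+w=14.21800; √(b/2)=2.41868, √(2b)=4.83735; F=2.41868×(-21.636)=-52.33050, v=14.21800/4.83735=2.93921
k=3: u−w=-4.28400, u+w=-13.46200; √(b/2)=2.41868, √(2b)=4.83735; F=2.41868×(-4.284)=-10.36161, v=-13.46200/4.83735=-2.78293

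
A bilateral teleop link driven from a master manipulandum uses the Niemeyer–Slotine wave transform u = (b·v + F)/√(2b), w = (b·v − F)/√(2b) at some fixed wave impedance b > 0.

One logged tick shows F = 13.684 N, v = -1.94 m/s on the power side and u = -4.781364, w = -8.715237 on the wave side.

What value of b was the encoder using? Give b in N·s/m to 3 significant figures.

b = 24.2 N·s/m

u + w = -13.496601;  u + w = √(2b)·v, so √(2b) = -13.496601/(-1.94) = 6.957011.
b = (√(2b))²/2 = 48.400000/2 = 24.200000.
(Check via u − w = 2F/√(2b): u − w = 3.933873, 2F/√(2b) = 3.933873.)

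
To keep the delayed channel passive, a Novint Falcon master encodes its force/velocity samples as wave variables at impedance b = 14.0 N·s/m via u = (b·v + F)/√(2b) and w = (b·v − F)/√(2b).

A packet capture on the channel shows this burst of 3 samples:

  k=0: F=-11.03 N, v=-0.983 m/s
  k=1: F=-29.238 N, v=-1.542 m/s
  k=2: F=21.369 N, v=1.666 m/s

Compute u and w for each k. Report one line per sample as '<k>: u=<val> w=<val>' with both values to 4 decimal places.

k=0: b·v=14.0×(-0.983)=-13.7620; √(2b)=5.2915; u=(-13.7620+(-11.03))/5.2915=-4.6852, w=(-13.7620−(-11.03))/5.2915=-0.5163
k=1: b·v=14.0×(-1.542)=-21.5880; √(2b)=5.2915; u=(-21.5880+(-29.238))/5.2915=-9.6052, w=(-21.5880−(-29.238))/5.2915=1.4457
k=2: b·v=14.0×1.666=23.3240; √(2b)=5.2915; u=(23.3240+21.369)/5.2915=8.4462, w=(23.3240−21.369)/5.2915=0.3695

0: u=-4.6852 w=-0.5163
1: u=-9.6052 w=1.4457
2: u=8.4462 w=0.3695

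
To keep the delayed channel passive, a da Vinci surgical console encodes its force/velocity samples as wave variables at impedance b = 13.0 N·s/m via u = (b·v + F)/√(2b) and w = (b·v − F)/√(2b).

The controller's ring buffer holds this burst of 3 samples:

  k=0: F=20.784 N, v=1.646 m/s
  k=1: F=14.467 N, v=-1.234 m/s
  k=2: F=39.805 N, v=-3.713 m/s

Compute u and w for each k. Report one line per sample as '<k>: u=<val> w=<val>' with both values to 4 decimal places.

k=0: b·v=13.0×1.646=21.3980; √(2b)=5.0990; u=(21.3980+20.784)/5.0990=8.2726, w=(21.3980−20.784)/5.0990=0.1204
k=1: b·v=13.0×(-1.234)=-16.0420; √(2b)=5.0990; u=(-16.0420+14.467)/5.0990=-0.3089, w=(-16.0420−14.467)/5.0990=-5.9833
k=2: b·v=13.0×(-3.713)=-48.2690; √(2b)=5.0990; u=(-48.2690+39.805)/5.0990=-1.6599, w=(-48.2690−39.805)/5.0990=-17.2727

0: u=8.2726 w=0.1204
1: u=-0.3089 w=-5.9833
2: u=-1.6599 w=-17.2727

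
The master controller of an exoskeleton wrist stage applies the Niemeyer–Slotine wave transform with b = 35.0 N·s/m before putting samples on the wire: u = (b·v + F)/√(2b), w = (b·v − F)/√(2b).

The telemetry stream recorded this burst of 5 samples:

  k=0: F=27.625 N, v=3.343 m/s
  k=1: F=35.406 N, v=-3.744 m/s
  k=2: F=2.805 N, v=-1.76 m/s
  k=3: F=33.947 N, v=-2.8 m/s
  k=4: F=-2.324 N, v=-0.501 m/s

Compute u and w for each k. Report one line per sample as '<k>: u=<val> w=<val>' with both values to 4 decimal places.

k=0: b·v=35.0×3.343=117.0050; √(2b)=8.3666; u=(117.0050+27.625)/8.3666=17.2866, w=(117.0050−27.625)/8.3666=10.6830
k=1: b·v=35.0×(-3.744)=-131.0400; √(2b)=8.3666; u=(-131.0400+35.406)/8.3666=-11.4304, w=(-131.0400−35.406)/8.3666=-19.8941
k=2: b·v=35.0×(-1.76)=-61.6000; √(2b)=8.3666; u=(-61.6000+2.805)/8.3666=-7.0273, w=(-61.6000−2.805)/8.3666=-7.6979
k=3: b·v=35.0×(-2.8)=-98.0000; √(2b)=8.3666; u=(-98.0000+33.947)/8.3666=-7.6558, w=(-98.0000−33.947)/8.3666=-15.7707
k=4: b·v=35.0×(-0.501)=-17.5350; √(2b)=8.3666; u=(-17.5350+(-2.324))/8.3666=-2.3736, w=(-17.5350−(-2.324))/8.3666=-1.8181

0: u=17.2866 w=10.6830
1: u=-11.4304 w=-19.8941
2: u=-7.0273 w=-7.6979
3: u=-7.6558 w=-15.7707
4: u=-2.3736 w=-1.8181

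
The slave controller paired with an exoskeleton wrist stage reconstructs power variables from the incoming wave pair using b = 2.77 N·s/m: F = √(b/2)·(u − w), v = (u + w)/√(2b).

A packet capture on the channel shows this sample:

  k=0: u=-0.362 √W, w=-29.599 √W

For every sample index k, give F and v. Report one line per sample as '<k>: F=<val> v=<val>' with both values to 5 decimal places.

0: F=34.40786 v=-12.72921

k=0: u−w=29.23700, u+w=-29.96100; √(b/2)=1.17686, √(2b)=2.35372; F=1.17686×29.237=34.40786, v=-29.96100/2.35372=-12.72921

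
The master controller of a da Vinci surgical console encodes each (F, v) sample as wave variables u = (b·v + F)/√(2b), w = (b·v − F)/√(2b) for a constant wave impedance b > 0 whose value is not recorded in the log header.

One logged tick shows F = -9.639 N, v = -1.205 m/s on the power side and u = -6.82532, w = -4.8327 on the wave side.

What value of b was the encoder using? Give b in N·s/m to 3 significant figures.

b = 46.8 N·s/m

u + w = -11.6580;  u + w = √(2b)·v, so √(2b) = -11.6580/(-1.205) = 9.6747.
b = (√(2b))²/2 = 93.5999/2 = 46.8000.
(Check via u − w = 2F/√(2b): u − w = -1.9926, 2F/√(2b) = -1.9926.)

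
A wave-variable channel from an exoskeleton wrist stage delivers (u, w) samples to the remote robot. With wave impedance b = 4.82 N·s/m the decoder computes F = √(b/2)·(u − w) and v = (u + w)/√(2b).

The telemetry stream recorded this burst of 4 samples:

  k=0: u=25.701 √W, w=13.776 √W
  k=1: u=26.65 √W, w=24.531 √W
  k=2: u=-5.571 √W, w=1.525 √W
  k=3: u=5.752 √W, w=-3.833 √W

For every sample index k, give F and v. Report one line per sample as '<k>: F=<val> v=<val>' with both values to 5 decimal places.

k=0: u−w=11.92500, u+w=39.47700; √(b/2)=1.55242, √(2b)=3.10483; F=1.55242×11.925=18.51258, v=39.47700/3.10483=12.71469
k=1: u−w=2.11900, u+w=51.18100; √(b/2)=1.55242, √(2b)=3.10483; F=1.55242×2.119=3.28957, v=51.18100/3.10483=16.48429
k=2: u−w=-7.09600, u+w=-4.04600; √(b/2)=1.55242, √(2b)=3.10483; F=1.55242×(-7.096)=-11.01595, v=-4.04600/3.10483=-1.30313
k=3: u−w=9.58500, u+w=1.91900; √(b/2)=1.55242, √(2b)=3.10483; F=1.55242×9.585=14.87992, v=1.91900/3.10483=0.61807

0: F=18.51258 v=12.71469
1: F=3.28957 v=16.48429
2: F=-11.01595 v=-1.30313
3: F=14.87992 v=0.61807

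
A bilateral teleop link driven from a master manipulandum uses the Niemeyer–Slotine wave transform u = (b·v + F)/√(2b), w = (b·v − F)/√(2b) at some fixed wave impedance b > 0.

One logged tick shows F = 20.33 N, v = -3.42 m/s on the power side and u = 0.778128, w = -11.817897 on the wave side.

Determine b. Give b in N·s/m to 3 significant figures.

u + w = -11.039769;  u + w = √(2b)·v, so √(2b) = -11.039769/(-3.42) = 3.228003.
b = (√(2b))²/2 = 10.420001/2 = 5.210000.
(Check via u − w = 2F/√(2b): u − w = 12.596025, 2F/√(2b) = 12.596024.)

b = 5.21 N·s/m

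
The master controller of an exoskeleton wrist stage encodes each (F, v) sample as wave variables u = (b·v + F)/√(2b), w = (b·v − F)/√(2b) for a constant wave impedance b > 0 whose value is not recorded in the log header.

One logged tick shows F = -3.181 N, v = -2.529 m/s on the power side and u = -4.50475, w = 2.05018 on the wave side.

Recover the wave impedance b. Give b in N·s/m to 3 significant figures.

u + w = -2.45457;  u + w = √(2b)·v, so √(2b) = -2.45457/(-2.529) = 0.97057.
b = (√(2b))²/2 = 0.94200/2 = 0.47100.
(Check via u − w = 2F/√(2b): u − w = -6.55493, 2F/√(2b) = -6.55492.)

b = 0.471 N·s/m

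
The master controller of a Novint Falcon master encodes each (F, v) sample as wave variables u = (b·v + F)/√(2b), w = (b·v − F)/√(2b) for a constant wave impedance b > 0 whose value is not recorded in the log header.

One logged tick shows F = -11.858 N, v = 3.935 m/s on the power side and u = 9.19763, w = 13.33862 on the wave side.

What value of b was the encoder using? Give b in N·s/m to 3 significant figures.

u + w = 22.53625;  u + w = √(2b)·v, so √(2b) = 22.53625/3.935 = 5.72713.
b = (√(2b))²/2 = 32.80000/2 = 16.40000.
(Check via u − w = 2F/√(2b): u − w = -4.14099, 2F/√(2b) = -4.14099.)

b = 16.4 N·s/m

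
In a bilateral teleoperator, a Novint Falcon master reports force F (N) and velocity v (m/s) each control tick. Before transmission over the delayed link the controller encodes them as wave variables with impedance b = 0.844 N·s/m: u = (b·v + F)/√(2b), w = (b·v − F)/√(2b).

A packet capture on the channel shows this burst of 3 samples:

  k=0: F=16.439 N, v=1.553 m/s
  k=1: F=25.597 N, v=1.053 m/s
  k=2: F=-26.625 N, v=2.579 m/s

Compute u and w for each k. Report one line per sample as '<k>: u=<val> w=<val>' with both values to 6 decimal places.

k=0: b·v=0.844×1.553=1.310732; √(2b)=1.299231; u=(1.310732+16.439)/1.299231=13.661726, w=(1.310732−16.439)/1.299231=-11.644021
k=1: b·v=0.844×1.053=0.888732; √(2b)=1.299231; u=(0.888732+25.597)/1.299231=20.385706, w=(0.888732−25.597)/1.299231=-19.017616
k=2: b·v=0.844×2.579=2.176676; √(2b)=1.299231; u=(2.176676+(-26.625))/1.299231=-18.817541, w=(2.176676−(-26.625))/1.299231=22.168257

0: u=13.661726 w=-11.644021
1: u=20.385706 w=-19.017616
2: u=-18.817541 w=22.168257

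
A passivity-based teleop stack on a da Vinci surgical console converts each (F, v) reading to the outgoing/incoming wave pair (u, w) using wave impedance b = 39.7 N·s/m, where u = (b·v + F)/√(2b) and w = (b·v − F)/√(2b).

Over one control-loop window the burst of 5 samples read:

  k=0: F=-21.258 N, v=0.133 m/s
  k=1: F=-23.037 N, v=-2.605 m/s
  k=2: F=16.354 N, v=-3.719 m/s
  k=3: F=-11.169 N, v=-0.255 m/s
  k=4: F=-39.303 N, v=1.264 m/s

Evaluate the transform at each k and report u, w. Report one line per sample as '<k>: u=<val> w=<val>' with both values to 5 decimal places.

0: u=-1.79312 w=2.97824
1: u=-14.19147 w=-9.02082
2: u=-14.73406 w=-18.40471
3: u=-2.38955 w=0.11733
4: u=1.22076 w=10.04232

k=0: b·v=39.7×0.133=5.28010; √(2b)=8.91067; u=(5.28010+(-21.258))/8.91067=-1.79312, w=(5.28010−(-21.258))/8.91067=2.97824
k=1: b·v=39.7×(-2.605)=-103.41850; √(2b)=8.91067; u=(-103.41850+(-23.037))/8.91067=-14.19147, w=(-103.41850−(-23.037))/8.91067=-9.02082
k=2: b·v=39.7×(-3.719)=-147.64430; √(2b)=8.91067; u=(-147.64430+16.354)/8.91067=-14.73406, w=(-147.64430−16.354)/8.91067=-18.40471
k=3: b·v=39.7×(-0.255)=-10.12350; √(2b)=8.91067; u=(-10.12350+(-11.169))/8.91067=-2.38955, w=(-10.12350−(-11.169))/8.91067=0.11733
k=4: b·v=39.7×1.264=50.18080; √(2b)=8.91067; u=(50.18080+(-39.303))/8.91067=1.22076, w=(50.18080−(-39.303))/8.91067=10.04232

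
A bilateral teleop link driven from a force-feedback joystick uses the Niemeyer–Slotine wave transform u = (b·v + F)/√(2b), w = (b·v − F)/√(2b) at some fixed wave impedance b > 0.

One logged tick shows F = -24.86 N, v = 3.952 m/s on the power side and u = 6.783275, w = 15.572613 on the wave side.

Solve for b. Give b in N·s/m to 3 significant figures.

u + w = 22.355888;  u + w = √(2b)·v, so √(2b) = 22.355888/3.952 = 5.656854.
b = (√(2b))²/2 = 32.000000/2 = 16.000000.
(Check via u − w = 2F/√(2b): u − w = -8.789338, 2F/√(2b) = -8.789337.)

b = 16 N·s/m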